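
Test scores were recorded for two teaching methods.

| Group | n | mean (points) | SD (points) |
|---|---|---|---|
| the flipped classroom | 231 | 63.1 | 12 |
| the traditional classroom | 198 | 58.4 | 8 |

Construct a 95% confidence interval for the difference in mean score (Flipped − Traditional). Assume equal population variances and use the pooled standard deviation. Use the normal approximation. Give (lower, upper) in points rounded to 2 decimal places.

(2.74, 6.66)

s_p = √[((n₁−1)s₁² + (n₂−1)s₂²)/(n₁+n₂−2)] = √[(230·12² + 197·8²)/427] = 10.3485.
SE = 10.3485·√(1/231 + 1/198) = 1.0022.
With z* = 1.960, margin = 1.960 × 1.0022 = 1.9643.
x̄₁ − x̄₂ = 63.1 − 58.4 = 4.7000; interval 4.7000 ± 1.9643 = (2.74, 6.66).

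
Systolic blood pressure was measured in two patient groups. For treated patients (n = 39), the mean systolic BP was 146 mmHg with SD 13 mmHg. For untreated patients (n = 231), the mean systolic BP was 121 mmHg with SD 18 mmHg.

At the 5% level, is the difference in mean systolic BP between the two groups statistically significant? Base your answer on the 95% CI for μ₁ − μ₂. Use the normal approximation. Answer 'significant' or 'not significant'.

SE₁ = s₁/√n₁ = 13/√39 = 2.0817; SE₂ = 18/√231 = 1.1843.
Independent samples, unequal variances: SE_diff = √(SE₁² + SE₂²) = √(4.33347489 + 1.40256649) = 2.3950.
z* = 1.960, so margin of error = 1.960 × 2.3950 = 4.6942.
Difference in means = 146 − 121 = 25.0000.
25.0000 ± 4.6942 → (20.3058, 29.6942).
The interval (20.3058, 29.6942) does not contain 0, so the difference is significant.

significant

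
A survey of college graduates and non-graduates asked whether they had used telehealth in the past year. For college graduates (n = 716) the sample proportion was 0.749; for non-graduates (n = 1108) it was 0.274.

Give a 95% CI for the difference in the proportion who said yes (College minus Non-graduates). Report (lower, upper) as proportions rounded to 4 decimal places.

(0.4338, 0.5162)

SE₁ = √(p̂₁(1−p̂₁)/n₁) = √(0.7490·0.2510/716) = 0.01620; SE₂ = √(0.2740·0.7260/1108) = 0.01340.
Independent samples: SE of the difference = √(SE₁² + SE₂²) = √(0.00026244 + 0.00017956) = 0.02102.
z* for 95% confidence is 1.960, so the margin of error is 1.960 × 0.02102 = 0.04120.
Point estimate p̂₁ − p̂₂ = 0.7490 − 0.2740 = 0.4750.
0.4750 ± 0.04120 → (0.4338, 0.5162).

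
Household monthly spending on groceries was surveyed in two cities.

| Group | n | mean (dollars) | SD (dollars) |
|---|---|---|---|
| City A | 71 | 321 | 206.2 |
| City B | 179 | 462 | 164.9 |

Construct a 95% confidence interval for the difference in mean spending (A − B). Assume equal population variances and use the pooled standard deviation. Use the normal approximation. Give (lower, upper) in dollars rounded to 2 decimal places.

s_p = √[((n₁−1)s₁² + (n₂−1)s₂²)/(n₁+n₂−2)] = √[(70·206.2² + 178·164.9²)/248] = 177.5331.
SE = 177.5331·√(1/71 + 1/179) = 24.8997.
With z* = 1.960, margin = 1.960 × 24.8997 = 48.8034.
x̄₁ − x̄₂ = 321 − 462 = -141.0000; interval -141.0000 ± 48.8034 = (-189.80, -92.20).

(-189.80, -92.20)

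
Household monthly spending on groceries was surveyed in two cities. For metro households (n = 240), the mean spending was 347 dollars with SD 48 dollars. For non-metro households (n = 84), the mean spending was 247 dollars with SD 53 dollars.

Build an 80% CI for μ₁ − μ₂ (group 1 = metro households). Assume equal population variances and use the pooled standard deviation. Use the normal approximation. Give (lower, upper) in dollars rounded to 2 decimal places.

(91.98, 108.02)

s_p = √[((n₁−1)s₁² + (n₂−1)s₂²)/(n₁+n₂−2)] = √[(239·48² + 83·53²)/322] = 49.3373.
SE = 49.3373·√(1/240 + 1/84) = 6.2546.
With z* = 1.282, margin = 1.282 × 6.2546 = 8.0184.
x̄₁ − x̄₂ = 347 − 247 = 100.0000; interval 100.0000 ± 8.0184 = (91.98, 108.02).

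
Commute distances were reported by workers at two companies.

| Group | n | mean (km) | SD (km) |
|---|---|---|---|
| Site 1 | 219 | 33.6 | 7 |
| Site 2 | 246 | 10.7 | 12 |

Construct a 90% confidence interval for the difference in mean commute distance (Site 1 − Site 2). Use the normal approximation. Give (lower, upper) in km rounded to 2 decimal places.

Standard errors of each mean: 7/√219 = 0.4730 and 12/√246 = 0.7651.
SE(x̄₁ − x̄₂) = √(0.4730² + 0.7651²) = 0.8995 for independent samples with unequal variances.
With z* = 1.645, the margin is 1.645 × 0.8995 = 1.4797.
x̄₁ − x̄₂ = 33.6 − 10.7 = 22.9000; the interval is 22.9000 ± 1.4797 = (21.42, 24.38).

(21.42, 24.38)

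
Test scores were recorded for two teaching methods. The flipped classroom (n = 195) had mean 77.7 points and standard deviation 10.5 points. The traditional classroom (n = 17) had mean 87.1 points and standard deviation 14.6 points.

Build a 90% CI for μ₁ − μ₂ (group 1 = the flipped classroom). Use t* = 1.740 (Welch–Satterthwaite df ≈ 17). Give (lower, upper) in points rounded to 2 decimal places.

(-15.70, -3.10)

Per-group SEs: s₁/√n₁ = 10.5/√195 = 0.7519, s₂/√n₂ = 14.6/√17 = 3.5410.
Unpooled SE of the difference: √(0.56535361 + 12.538681) = 3.6199.
Margin of error = t* · SE = 1.740 × 3.6199 = 6.2986.
x̄₁ − x̄₂ = 77.7 − 87.1 = -9.4000.
CI: -9.4000 ± 6.2986 = (-15.70, -3.10).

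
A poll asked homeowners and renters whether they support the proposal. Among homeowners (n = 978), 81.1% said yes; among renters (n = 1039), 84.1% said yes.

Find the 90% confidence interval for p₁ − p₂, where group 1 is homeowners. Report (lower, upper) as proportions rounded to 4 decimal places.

SE₁ = √(p̂₁(1−p̂₁)/n₁) = √(0.8110·0.1890/978) = 0.01252; SE₂ = √(0.8410·0.1590/1039) = 0.01134.
Independent samples: SE of the difference = √(SE₁² + SE₂²) = √(0.0001567504 + 0.0001285956) = 0.01689.
z* for 90% confidence is 1.645, so the margin of error is 1.645 × 0.01689 = 0.02778.
Point estimate p̂₁ − p̂₂ = 0.8110 − 0.8410 = -0.0300.
-0.0300 ± 0.02778 → (-0.0578, -0.0022).

(-0.0578, -0.0022)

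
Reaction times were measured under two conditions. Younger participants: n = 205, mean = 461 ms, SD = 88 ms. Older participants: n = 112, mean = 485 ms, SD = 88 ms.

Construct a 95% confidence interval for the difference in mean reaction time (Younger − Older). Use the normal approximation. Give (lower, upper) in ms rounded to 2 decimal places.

(-44.27, -3.73)

SE₁ = s₁/√n₁ = 88/√205 = 6.1462; SE₂ = 88/√112 = 8.3152.
Independent samples, unequal variances: SE_diff = √(SE₁² + SE₂²) = √(37.77577444 + 69.14255104) = 10.3401.
z* = 1.960, so margin of error = 1.960 × 10.3401 = 20.2666.
Difference in means = 461 − 485 = -24.0000.
-24.0000 ± 20.2666 → (-44.27, -3.73).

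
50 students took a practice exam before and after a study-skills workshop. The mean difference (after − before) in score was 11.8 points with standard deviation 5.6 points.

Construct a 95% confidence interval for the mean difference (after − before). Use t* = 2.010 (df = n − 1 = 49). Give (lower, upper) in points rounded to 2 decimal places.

This is a matched-pairs design, so SE = s_d/√n = 5.6/√50 = 0.7920.
Margin = 2.010 × 0.7920 = 1.5919; the interval is 11.8 ± 1.5919 = (10.21, 13.39).

(10.21, 13.39)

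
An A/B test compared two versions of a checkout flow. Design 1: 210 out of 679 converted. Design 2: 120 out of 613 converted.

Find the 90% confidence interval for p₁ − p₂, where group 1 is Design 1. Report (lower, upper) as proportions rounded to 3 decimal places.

First, p̂₁ = 210/679 = 0.3093; p̂₂ = 120/613 = 0.1958.
The two standard errors are √(0.3093×0.6907/679) = 0.01774 and √(0.1958×0.8042/613) = 0.01603.
Because the samples are independent, SE_diff = √(0.01774² + 0.01603²) = 0.02391.
Using z* = 1.645 for 90%, ME = 1.645 × 0.02391 = 0.03933.
p̂₁ − p̂₂ = 0.1135; interval 0.1135 ± 0.03933 gives (0.074, 0.153).

(0.074, 0.153)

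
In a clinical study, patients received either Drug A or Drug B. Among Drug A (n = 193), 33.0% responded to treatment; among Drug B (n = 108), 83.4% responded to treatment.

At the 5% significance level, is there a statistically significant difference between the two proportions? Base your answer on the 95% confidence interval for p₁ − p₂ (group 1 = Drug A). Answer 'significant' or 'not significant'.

significant

Each SE is √(p̂(1−p̂)/n): √(0.3300·0.6700/193) = 0.03385 and √(0.8340·0.1660/108) = 0.03580.
SE(p̂₁ − p̂₂) = √(SE₁² + SE₂²) = √(0.0011458225 + 0.00128164) = 0.04927, since the two samples are independent.
At 95% confidence z* = 1.960; margin = 1.960 × 0.04927 = 0.09657.
The difference is 0.3300 − 0.8340 = -0.5040, so the interval is -0.5040 ± 0.09657 = (-0.60057, -0.40743).
The interval (-0.60057, -0.40743) does not contain 0, so the difference is significant.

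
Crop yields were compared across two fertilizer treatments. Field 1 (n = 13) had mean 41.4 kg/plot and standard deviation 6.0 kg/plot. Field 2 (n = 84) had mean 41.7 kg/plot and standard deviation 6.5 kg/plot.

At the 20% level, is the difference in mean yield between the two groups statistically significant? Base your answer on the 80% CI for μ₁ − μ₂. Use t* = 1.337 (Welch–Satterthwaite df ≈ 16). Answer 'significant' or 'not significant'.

Per-group SEs: s₁/√n₁ = 6.0/√13 = 1.6641, s₂/√n₂ = 6.5/√84 = 0.7092.
Unpooled SE of the difference: √(2.76922881 + 0.50296464) = 1.8089.
Margin of error = t* · SE = 1.337 × 1.8089 = 2.4185.
x̄₁ − x̄₂ = 41.4 − 41.7 = -0.3000.
CI: -0.3000 ± 2.4185 = (-2.7185, 2.1185).
The interval (-2.7185, 2.1185) contains 0, so the difference is not significant.

not significant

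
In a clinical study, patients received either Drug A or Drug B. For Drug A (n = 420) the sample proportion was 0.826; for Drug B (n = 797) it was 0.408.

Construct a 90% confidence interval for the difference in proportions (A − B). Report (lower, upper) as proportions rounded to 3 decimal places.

Each SE is √(p̂(1−p̂)/n): √(0.8260·0.1740/420) = 0.01850 and √(0.4080·0.5920/797) = 0.01741.
SE(p̂₁ − p̂₂) = √(SE₁² + SE₂²) = √(0.00034225 + 0.0003031081) = 0.02540, since the two samples are independent.
At 90% confidence z* = 1.645; margin = 1.645 × 0.02540 = 0.04178.
The difference is 0.8260 − 0.4080 = 0.4180, so the interval is 0.4180 ± 0.04178 = (0.376, 0.460).

(0.376, 0.460)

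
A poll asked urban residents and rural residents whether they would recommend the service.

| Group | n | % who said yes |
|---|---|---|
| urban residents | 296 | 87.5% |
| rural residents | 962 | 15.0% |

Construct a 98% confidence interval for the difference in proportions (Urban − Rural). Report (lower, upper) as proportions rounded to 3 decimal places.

(0.673, 0.777)

SE₁ = √(p̂₁(1−p̂₁)/n₁) = √(0.8750·0.1250/296) = 0.01922; SE₂ = √(0.1500·0.8500/962) = 0.01151.
Independent samples: SE of the difference = √(SE₁² + SE₂²) = √(0.0003694084 + 0.0001324801) = 0.02240.
z* for 98% confidence is 2.326, so the margin of error is 2.326 × 0.02240 = 0.05210.
Point estimate p̂₁ − p̂₂ = 0.8750 − 0.1500 = 0.7250.
0.7250 ± 0.05210 → (0.673, 0.777).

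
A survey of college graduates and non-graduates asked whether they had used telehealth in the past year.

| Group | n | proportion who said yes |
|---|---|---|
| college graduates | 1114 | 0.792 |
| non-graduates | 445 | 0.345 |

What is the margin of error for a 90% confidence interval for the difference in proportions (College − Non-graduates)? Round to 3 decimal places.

0.042

The two standard errors are √(0.7920×0.2080/1114) = 0.01216 and √(0.3450×0.6550/445) = 0.02253.
Because the samples are independent, SE_diff = √(0.01216² + 0.02253²) = 0.02560.
Using z* = 1.645 for 90%, ME = 1.645 × 0.02560 = 0.04211.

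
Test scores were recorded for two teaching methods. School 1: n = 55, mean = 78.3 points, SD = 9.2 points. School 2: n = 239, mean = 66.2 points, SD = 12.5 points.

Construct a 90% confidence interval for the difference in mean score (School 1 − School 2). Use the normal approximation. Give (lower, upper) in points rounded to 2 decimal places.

(9.66, 14.54)

Standard errors of each mean: 9.2/√55 = 1.2405 and 12.5/√239 = 0.8086.
SE(x̄₁ − x̄₂) = √(1.2405² + 0.8086²) = 1.4808 for independent samples with unequal variances.
With z* = 1.645, the margin is 1.645 × 1.4808 = 2.4359.
x̄₁ − x̄₂ = 78.3 − 66.2 = 12.1000; the interval is 12.1000 ± 2.4359 = (9.66, 14.54).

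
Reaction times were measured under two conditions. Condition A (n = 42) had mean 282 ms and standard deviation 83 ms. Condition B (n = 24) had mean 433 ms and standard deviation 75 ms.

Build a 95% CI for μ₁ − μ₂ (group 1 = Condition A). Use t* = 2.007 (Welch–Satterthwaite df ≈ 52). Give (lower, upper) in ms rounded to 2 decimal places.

SE₁ = s₁/√n₁ = 83/√42 = 12.8072; SE₂ = 75/√24 = 15.3093.
Independent samples, unequal variances: SE_diff = √(SE₁² + SE₂²) = √(164.02437184 + 234.37466649) = 19.9599.
t* = 2.007, so margin of error = 2.007 × 19.9599 = 40.0595.
Difference in means = 282 − 433 = -151.0000.
-151.0000 ± 40.0595 → (-191.06, -110.94).

(-191.06, -110.94)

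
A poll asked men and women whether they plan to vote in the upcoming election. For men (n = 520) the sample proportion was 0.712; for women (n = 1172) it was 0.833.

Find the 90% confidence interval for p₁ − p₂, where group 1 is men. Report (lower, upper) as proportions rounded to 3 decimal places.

(-0.158, -0.084)

The two standard errors are √(0.7120×0.2880/520) = 0.01986 and √(0.8330×0.1670/1172) = 0.01089.
Because the samples are independent, SE_diff = √(0.01986² + 0.01089²) = 0.02265.
Using z* = 1.645 for 90%, ME = 1.645 × 0.02265 = 0.03726.
p̂₁ − p̂₂ = -0.1210; interval -0.1210 ± 0.03726 gives (-0.158, -0.084).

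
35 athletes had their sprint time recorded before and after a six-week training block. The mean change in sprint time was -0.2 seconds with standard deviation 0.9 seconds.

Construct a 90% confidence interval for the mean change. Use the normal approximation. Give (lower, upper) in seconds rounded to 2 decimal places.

(-0.45, 0.05)

This is a matched-pairs design, so SE = s_d/√n = 0.9/√35 = 0.1521.
Margin = 1.645 × 0.1521 = 0.2502; the interval is -0.2 ± 0.2502 = (-0.45, 0.05).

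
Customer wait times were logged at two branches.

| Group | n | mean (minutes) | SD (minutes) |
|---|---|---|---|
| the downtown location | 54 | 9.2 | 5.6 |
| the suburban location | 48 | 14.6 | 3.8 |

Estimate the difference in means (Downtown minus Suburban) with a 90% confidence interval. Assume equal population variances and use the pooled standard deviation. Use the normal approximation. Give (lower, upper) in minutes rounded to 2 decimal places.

Pooled variance s_p² = [53·5.6² + 47·3.8²] / (54+48−2) = 23.4076, so s_p = 4.8381.
SE_diff = s_p·√(1/n₁ + 1/n₂) = 4.8381·√(1/54 + 1/48) = 0.9597.
z* = 1.645; margin = 1.645 × 0.9597 = 1.5787.
Difference = 9.2 − 14.6 = -5.4000.
-5.4000 ± 1.5787 → (-6.98, -3.82).

(-6.98, -3.82)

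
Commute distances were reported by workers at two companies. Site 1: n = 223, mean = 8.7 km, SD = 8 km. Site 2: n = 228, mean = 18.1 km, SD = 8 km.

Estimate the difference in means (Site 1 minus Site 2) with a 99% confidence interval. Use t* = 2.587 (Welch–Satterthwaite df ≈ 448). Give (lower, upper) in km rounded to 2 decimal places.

SE₁ = s₁/√n₁ = 8/√223 = 0.5357; SE₂ = 8/√228 = 0.5298.
Independent samples, unequal variances: SE_diff = √(SE₁² + SE₂²) = √(0.28697449 + 0.28068804) = 0.7534.
t* = 2.587, so margin of error = 2.587 × 0.7534 = 1.9490.
Difference in means = 8.7 − 18.1 = -9.4000.
-9.4000 ± 1.9490 → (-11.35, -7.45).

(-11.35, -7.45)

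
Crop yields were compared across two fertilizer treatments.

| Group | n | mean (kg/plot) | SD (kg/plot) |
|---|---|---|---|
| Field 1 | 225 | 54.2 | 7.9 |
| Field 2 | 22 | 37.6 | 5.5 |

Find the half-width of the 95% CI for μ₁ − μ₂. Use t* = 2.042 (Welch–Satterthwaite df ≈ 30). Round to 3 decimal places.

2.625

Standard errors of each mean: 7.9/√225 = 0.5267 and 5.5/√22 = 1.1726.
SE(x̄₁ − x̄₂) = √(0.5267² + 1.1726²) = 1.2855 for independent samples with unequal variances.
With t* = 2.042, the margin is 2.042 × 1.2855 = 2.6250.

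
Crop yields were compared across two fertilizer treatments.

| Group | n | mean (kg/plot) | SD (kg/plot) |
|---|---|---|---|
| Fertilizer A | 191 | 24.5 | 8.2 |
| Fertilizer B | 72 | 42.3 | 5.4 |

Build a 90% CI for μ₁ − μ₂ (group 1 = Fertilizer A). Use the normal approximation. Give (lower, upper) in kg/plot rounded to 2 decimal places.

Standard errors of each mean: 8.2/√191 = 0.5933 and 5.4/√72 = 0.6364.
SE(x̄₁ − x̄₂) = √(0.5933² + 0.6364²) = 0.8701 for independent samples with unequal variances.
With z* = 1.645, the margin is 1.645 × 0.8701 = 1.4313.
x̄₁ − x̄₂ = 24.5 − 42.3 = -17.8000; the interval is -17.8000 ± 1.4313 = (-19.23, -16.37).

(-19.23, -16.37)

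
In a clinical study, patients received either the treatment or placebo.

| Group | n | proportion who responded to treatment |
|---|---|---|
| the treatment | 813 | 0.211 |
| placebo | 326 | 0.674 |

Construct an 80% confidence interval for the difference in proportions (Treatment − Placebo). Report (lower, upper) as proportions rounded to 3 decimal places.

(-0.501, -0.425)

SE₁ = √(p̂₁(1−p̂₁)/n₁) = √(0.2110·0.7890/813) = 0.01431; SE₂ = √(0.6740·0.3260/326) = 0.02596.
Independent samples: SE of the difference = √(SE₁² + SE₂²) = √(0.0002047761 + 0.0006739216) = 0.02964.
z* for 80% confidence is 1.282, so the margin of error is 1.282 × 0.02964 = 0.03800.
Point estimate p̂₁ − p̂₂ = 0.2110 − 0.6740 = -0.4630.
-0.4630 ± 0.03800 → (-0.501, -0.425).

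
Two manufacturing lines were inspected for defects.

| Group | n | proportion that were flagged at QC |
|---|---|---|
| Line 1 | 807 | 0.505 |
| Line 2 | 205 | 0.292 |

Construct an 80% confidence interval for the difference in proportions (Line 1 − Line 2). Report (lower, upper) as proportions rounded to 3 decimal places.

(0.166, 0.260)

Each SE is √(p̂(1−p̂)/n): √(0.5050·0.4950/807) = 0.01760 and √(0.2920·0.7080/205) = 0.03176.
SE(p̂₁ − p̂₂) = √(SE₁² + SE₂²) = √(0.00030976 + 0.0010086976) = 0.03631, since the two samples are independent.
At 80% confidence z* = 1.282; margin = 1.282 × 0.03631 = 0.04655.
The difference is 0.5050 − 0.2920 = 0.2130, so the interval is 0.2130 ± 0.04655 = (0.166, 0.260).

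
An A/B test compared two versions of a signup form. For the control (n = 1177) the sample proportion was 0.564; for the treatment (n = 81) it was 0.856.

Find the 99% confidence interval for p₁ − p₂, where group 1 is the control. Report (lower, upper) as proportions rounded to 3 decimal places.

SE₁ = √(p̂₁(1−p̂₁)/n₁) = √(0.5640·0.4360/1177) = 0.01445; SE₂ = √(0.8560·0.1440/81) = 0.03901.
Independent samples: SE of the difference = √(SE₁² + SE₂²) = √(0.0002088025 + 0.0015217801) = 0.04160.
z* for 99% confidence is 2.576, so the margin of error is 2.576 × 0.04160 = 0.10716.
Point estimate p̂₁ − p̂₂ = 0.5640 − 0.8560 = -0.2920.
-0.2920 ± 0.10716 → (-0.399, -0.185).

(-0.399, -0.185)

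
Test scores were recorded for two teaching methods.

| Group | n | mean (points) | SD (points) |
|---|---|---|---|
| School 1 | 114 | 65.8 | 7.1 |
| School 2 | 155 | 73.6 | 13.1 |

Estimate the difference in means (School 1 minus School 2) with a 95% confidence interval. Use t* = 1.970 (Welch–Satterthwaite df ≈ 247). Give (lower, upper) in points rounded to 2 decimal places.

SE₁ = s₁/√n₁ = 7.1/√114 = 0.6650; SE₂ = 13.1/√155 = 1.0522.
Independent samples, unequal variances: SE_diff = √(SE₁² + SE₂²) = √(0.442225 + 1.10712484) = 1.2447.
t* = 1.970, so margin of error = 1.970 × 1.2447 = 2.4521.
Difference in means = 65.8 − 73.6 = -7.8000.
-7.8000 ± 2.4521 → (-10.25, -5.35).

(-10.25, -5.35)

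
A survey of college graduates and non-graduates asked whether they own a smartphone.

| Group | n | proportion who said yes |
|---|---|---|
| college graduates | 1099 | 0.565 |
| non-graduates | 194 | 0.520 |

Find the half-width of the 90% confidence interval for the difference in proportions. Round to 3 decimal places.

Each SE is √(p̂(1−p̂)/n): √(0.5650·0.4350/1099) = 0.01495 and √(0.5200·0.4800/194) = 0.03587.
SE(p̂₁ − p̂₂) = √(SE₁² + SE₂²) = √(0.0002235025 + 0.0012866569) = 0.03886, since the two samples are independent.
At 90% confidence z* = 1.645; margin = 1.645 × 0.03886 = 0.06392.

0.064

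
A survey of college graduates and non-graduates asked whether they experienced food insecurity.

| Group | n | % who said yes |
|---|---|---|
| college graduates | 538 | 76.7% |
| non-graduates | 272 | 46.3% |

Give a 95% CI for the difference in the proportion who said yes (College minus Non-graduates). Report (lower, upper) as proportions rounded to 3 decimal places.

(0.235, 0.373)

SE₁ = √(p̂₁(1−p̂₁)/n₁) = √(0.7670·0.2330/538) = 0.01823; SE₂ = √(0.4630·0.5370/272) = 0.03023.
Independent samples: SE of the difference = √(SE₁² + SE₂²) = √(0.0003323329 + 0.0009138529) = 0.03530.
z* for 95% confidence is 1.960, so the margin of error is 1.960 × 0.03530 = 0.06919.
Point estimate p̂₁ − p̂₂ = 0.7670 − 0.4630 = 0.3040.
0.3040 ± 0.06919 → (0.235, 0.373).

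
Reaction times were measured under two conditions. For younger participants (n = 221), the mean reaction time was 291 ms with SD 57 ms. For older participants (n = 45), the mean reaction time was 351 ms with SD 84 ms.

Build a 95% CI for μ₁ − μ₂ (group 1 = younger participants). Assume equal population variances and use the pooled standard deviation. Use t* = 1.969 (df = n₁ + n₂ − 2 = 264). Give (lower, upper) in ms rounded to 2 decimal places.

(-80.07, -39.93)

Pooled variance s_p² = [220·57² + 44·84²] / (221+45−2) = 3883.5000, so s_p = 62.3177.
SE_diff = s_p·√(1/n₁ + 1/n₂) = 62.3177·√(1/221 + 1/45) = 10.1918.
t* = 1.969; margin = 1.969 × 10.1918 = 20.0677.
Difference = 291 − 351 = -60.0000.
-60.0000 ± 20.0677 → (-80.07, -39.93).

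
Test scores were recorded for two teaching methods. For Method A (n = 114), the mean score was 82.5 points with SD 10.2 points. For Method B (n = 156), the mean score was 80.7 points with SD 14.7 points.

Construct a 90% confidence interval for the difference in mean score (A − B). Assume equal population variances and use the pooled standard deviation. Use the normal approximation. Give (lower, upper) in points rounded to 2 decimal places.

Pooled variance s_p² = [113·10.2² + 155·14.7²] / (114+156−2) = 168.8450, so s_p = 12.9940.
SE_diff = s_p·√(1/n₁ + 1/n₂) = 12.9940·√(1/114 + 1/156) = 1.6011.
z* = 1.645; margin = 1.645 × 1.6011 = 2.6338.
Difference = 82.5 − 80.7 = 1.8000.
1.8000 ± 2.6338 → (-0.83, 4.43).

(-0.83, 4.43)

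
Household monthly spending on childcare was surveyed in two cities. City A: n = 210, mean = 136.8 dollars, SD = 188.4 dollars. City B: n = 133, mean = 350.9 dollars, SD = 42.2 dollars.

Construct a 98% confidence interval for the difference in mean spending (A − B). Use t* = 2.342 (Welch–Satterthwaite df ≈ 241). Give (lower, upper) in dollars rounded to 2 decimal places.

Per-group SEs: s₁/√n₁ = 188.4/√210 = 13.0008, s₂/√n₂ = 42.2/√133 = 3.6592.
Unpooled SE of the difference: √(169.02080064 + 13.38974464) = 13.5059.
Margin of error = t* · SE = 2.342 × 13.5059 = 31.6308.
x̄₁ − x̄₂ = 136.8 − 350.9 = -214.1000.
CI: -214.1000 ± 31.6308 = (-245.73, -182.47).

(-245.73, -182.47)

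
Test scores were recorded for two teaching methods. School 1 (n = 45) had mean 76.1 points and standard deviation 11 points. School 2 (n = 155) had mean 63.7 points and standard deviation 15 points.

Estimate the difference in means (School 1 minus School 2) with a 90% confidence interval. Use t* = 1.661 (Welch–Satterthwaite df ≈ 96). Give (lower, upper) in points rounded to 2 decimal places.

SE₁ = s₁/√n₁ = 11/√45 = 1.6398; SE₂ = 15/√155 = 1.2048.
Independent samples, unequal variances: SE_diff = √(SE₁² + SE₂²) = √(2.68894404 + 1.45154304) = 2.0348.
t* = 1.661, so margin of error = 1.661 × 2.0348 = 3.3798.
Difference in means = 76.1 − 63.7 = 12.4000.
12.4000 ± 3.3798 → (9.02, 15.78).

(9.02, 15.78)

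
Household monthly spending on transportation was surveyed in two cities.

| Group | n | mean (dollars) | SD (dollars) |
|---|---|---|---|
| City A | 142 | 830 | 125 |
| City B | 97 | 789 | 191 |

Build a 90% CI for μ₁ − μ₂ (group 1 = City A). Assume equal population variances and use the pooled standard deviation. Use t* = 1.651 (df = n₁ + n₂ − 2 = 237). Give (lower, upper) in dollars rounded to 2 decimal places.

Pooled variance s_p² = [141·125² + 96·191²] / (142+97−2) = 24073.0000, so s_p = 155.1548.
SE_diff = s_p·√(1/n₁ + 1/n₂) = 155.1548·√(1/142 + 1/97) = 20.4378.
t* = 1.651; margin = 1.651 × 20.4378 = 33.7428.
Difference = 830 − 789 = 41.0000.
41.0000 ± 33.7428 → (7.26, 74.74).

(7.26, 74.74)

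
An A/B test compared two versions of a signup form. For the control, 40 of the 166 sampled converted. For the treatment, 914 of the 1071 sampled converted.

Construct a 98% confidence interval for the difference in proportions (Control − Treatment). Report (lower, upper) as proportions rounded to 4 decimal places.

p̂₁ = 40/166 = 0.2410 and p̂₂ = 914/1071 = 0.8534.
SE₁ = √(p̂₁(1−p̂₁)/n₁) = √(0.2410·0.7590/166) = 0.03320; SE₂ = √(0.8534·0.1466/1071) = 0.01081.
Independent samples: SE of the difference = √(SE₁² + SE₂²) = √(0.00110224 + 0.0001168561) = 0.03492.
z* for 98% confidence is 2.326, so the margin of error is 2.326 × 0.03492 = 0.08122.
Point estimate p̂₁ − p̂₂ = 0.2410 − 0.8534 = -0.6124.
-0.6124 ± 0.08122 → (-0.6936, -0.5312).

(-0.6936, -0.5312)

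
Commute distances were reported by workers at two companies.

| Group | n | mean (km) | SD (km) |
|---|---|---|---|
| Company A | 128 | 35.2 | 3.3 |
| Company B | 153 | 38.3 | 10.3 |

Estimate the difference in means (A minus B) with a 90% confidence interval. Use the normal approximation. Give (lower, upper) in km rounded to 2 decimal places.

SE₁ = s₁/√n₁ = 3.3/√128 = 0.2917; SE₂ = 10.3/√153 = 0.8327.
Independent samples, unequal variances: SE_diff = √(SE₁² + SE₂²) = √(0.08508889 + 0.69338929) = 0.8823.
z* = 1.645, so margin of error = 1.645 × 0.8823 = 1.4514.
Difference in means = 35.2 − 38.3 = -3.1000.
-3.1000 ± 1.4514 → (-4.55, -1.65).

(-4.55, -1.65)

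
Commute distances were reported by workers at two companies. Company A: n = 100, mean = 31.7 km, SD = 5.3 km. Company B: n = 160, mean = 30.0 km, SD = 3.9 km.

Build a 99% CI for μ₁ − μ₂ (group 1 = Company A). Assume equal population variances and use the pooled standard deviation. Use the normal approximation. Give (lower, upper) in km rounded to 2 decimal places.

Pooled variance s_p² = [99·5.3² + 159·3.9²] / (100+160−2) = 20.1523, so s_p = 4.4891.
SE_diff = s_p·√(1/n₁ + 1/n₂) = 4.4891·√(1/100 + 1/160) = 0.5723.
z* = 2.576; margin = 2.576 × 0.5723 = 1.4742.
Difference = 31.7 − 30.0 = 1.7000.
1.7000 ± 1.4742 → (0.23, 3.17).

(0.23, 3.17)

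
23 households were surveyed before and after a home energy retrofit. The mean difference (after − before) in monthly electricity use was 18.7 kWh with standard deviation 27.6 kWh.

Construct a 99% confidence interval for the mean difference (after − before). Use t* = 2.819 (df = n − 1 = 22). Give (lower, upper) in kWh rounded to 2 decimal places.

Paired design: SE = s_d/√n = 27.6/√23 = 5.7550.
t* = 2.819; margin of error = 2.819 × 5.7550 = 16.2233.
18.7 ± 16.2233 → (2.48, 34.92).

(2.48, 34.92)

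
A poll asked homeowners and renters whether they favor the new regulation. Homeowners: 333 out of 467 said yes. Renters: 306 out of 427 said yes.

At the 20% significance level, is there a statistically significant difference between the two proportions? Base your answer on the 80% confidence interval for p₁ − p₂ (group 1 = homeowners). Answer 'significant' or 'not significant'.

not significant

Sample proportions: 333/467 = 0.7131, 306/427 = 0.7166.
Each SE is √(p̂(1−p̂)/n): √(0.7131·0.2869/467) = 0.02093 and √(0.7166·0.2834/427) = 0.02181.
SE(p̂₁ − p̂₂) = √(SE₁² + SE₂²) = √(0.0004380649 + 0.0004756761) = 0.03023, since the two samples are independent.
At 80% confidence z* = 1.282; margin = 1.282 × 0.03023 = 0.03875.
The difference is 0.7131 − 0.7166 = -0.0035, so the interval is -0.0035 ± 0.03875 = (-0.04225, 0.03525).
The interval (-0.04225, 0.03525) contains 0, so the difference is not significant.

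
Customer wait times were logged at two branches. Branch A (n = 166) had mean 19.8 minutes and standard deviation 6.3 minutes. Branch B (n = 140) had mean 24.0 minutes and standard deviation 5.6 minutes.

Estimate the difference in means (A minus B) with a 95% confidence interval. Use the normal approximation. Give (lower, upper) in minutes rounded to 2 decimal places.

Per-group SEs: s₁/√n₁ = 6.3/√166 = 0.4890, s₂/√n₂ = 5.6/√140 = 0.4733.
Unpooled SE of the difference: √(0.239121 + 0.22401289) = 0.6805.
Margin of error = z* · SE = 1.960 × 0.6805 = 1.3338.
x̄₁ − x̄₂ = 19.8 − 24.0 = -4.2000.
CI: -4.2000 ± 1.3338 = (-5.53, -2.87).

(-5.53, -2.87)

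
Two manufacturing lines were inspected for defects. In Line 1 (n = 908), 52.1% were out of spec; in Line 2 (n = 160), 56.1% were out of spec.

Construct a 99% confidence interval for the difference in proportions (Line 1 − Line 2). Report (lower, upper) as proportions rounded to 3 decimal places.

(-0.150, 0.070)

The two standard errors are √(0.5210×0.4790/908) = 0.01658 and √(0.5610×0.4390/160) = 0.03923.
Because the samples are independent, SE_diff = √(0.01658² + 0.03923²) = 0.04259.
Using z* = 2.576 for 99%, ME = 2.576 × 0.04259 = 0.10971.
p̂₁ − p̂₂ = -0.0400; interval -0.0400 ± 0.10971 gives (-0.150, 0.070).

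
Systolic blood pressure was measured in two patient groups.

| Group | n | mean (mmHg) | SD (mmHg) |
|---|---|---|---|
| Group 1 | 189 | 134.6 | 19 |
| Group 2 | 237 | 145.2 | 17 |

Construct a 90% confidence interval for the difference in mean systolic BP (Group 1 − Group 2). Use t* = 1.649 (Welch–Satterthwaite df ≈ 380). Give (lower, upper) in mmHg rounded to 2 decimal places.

Standard errors of each mean: 19/√189 = 1.3820 and 17/√237 = 1.1043.
SE(x̄₁ − x̄₂) = √(1.3820² + 1.1043²) = 1.7690 for independent samples with unequal variances.
With t* = 1.649, the margin is 1.649 × 1.7690 = 2.9171.
x̄₁ − x̄₂ = 134.6 − 145.2 = -10.6000; the interval is -10.6000 ± 2.9171 = (-13.52, -7.68).

(-13.52, -7.68)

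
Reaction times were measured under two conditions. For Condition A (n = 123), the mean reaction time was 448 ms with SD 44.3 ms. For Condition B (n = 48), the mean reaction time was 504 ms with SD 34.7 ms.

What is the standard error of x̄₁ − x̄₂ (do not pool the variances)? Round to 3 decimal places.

Per-group SEs: s₁/√n₁ = 44.3/√123 = 3.9944, s₂/√n₂ = 34.7/√48 = 5.0085.
Unpooled SE of the difference: √(15.95523136 + 25.08507225) = 6.4063.

6.406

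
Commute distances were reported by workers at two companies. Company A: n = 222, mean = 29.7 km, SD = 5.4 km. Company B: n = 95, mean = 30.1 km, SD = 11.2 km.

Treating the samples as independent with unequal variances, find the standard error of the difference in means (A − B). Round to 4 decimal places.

Per-group SEs: s₁/√n₁ = 5.4/√222 = 0.3624, s₂/√n₂ = 11.2/√95 = 1.1491.
Unpooled SE of the difference: √(0.13133376 + 1.32043081) = 1.2049.

1.2049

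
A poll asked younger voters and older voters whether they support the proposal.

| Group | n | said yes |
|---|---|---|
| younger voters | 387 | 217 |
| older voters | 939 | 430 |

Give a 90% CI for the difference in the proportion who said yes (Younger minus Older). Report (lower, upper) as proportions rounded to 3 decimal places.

p̂₁ = 217/387 = 0.5607 and p̂₂ = 430/939 = 0.4579.
SE₁ = √(p̂₁(1−p̂₁)/n₁) = √(0.5607·0.4393/387) = 0.02523; SE₂ = √(0.4579·0.5421/939) = 0.01626.
Independent samples: SE of the difference = √(SE₁² + SE₂²) = √(0.0006365529 + 0.0002643876) = 0.03002.
z* for 90% confidence is 1.645, so the margin of error is 1.645 × 0.03002 = 0.04938.
Point estimate p̂₁ − p̂₂ = 0.5607 − 0.4579 = 0.1028.
0.1028 ± 0.04938 → (0.053, 0.152).

(0.053, 0.152)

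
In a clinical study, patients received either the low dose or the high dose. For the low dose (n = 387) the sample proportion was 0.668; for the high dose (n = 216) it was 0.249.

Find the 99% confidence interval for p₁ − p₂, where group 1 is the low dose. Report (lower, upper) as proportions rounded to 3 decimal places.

Each SE is √(p̂(1−p̂)/n): √(0.6680·0.3320/387) = 0.02394 and √(0.2490·0.7510/216) = 0.02942.
SE(p̂₁ − p̂₂) = √(SE₁² + SE₂²) = √(0.0005731236 + 0.0008655364) = 0.03793, since the two samples are independent.
At 99% confidence z* = 2.576; margin = 2.576 × 0.03793 = 0.09771.
The difference is 0.6680 − 0.2490 = 0.4190, so the interval is 0.4190 ± 0.09771 = (0.321, 0.517).

(0.321, 0.517)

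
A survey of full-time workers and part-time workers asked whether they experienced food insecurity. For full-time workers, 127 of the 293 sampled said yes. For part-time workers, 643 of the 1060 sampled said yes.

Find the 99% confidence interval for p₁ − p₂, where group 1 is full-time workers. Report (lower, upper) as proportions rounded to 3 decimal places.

(-0.257, -0.089)

Sample proportions: 127/293 = 0.4334, 643/1060 = 0.6066.
Each SE is √(p̂(1−p̂)/n): √(0.4334·0.5666/293) = 0.02895 and √(0.6066·0.3934/1060) = 0.01500.
SE(p̂₁ − p̂₂) = √(SE₁² + SE₂²) = √(0.0008381025 + 0.000225) = 0.03261, since the two samples are independent.
At 99% confidence z* = 2.576; margin = 2.576 × 0.03261 = 0.08400.
The difference is 0.4334 − 0.6066 = -0.1732, so the interval is -0.1732 ± 0.08400 = (-0.257, -0.089).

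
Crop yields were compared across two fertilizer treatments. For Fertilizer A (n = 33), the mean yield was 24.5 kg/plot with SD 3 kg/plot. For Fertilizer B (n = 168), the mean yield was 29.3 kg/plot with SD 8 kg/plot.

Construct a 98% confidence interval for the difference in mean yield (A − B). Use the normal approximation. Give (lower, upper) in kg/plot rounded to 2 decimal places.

(-6.68, -2.92)

Standard errors of each mean: 3/√33 = 0.5222 and 8/√168 = 0.6172.
SE(x̄₁ − x̄₂) = √(0.5222² + 0.6172²) = 0.8085 for independent samples with unequal variances.
With z* = 2.326, the margin is 2.326 × 0.8085 = 1.8806.
x̄₁ − x̄₂ = 24.5 − 29.3 = -4.8000; the interval is -4.8000 ± 1.8806 = (-6.68, -2.92).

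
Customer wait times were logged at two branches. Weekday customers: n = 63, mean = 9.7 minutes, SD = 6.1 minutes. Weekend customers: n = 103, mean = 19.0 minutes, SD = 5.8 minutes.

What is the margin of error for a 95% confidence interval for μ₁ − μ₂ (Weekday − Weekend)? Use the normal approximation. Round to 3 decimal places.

Standard errors of each mean: 6.1/√63 = 0.7685 and 5.8/√103 = 0.5715.
SE(x̄₁ − x̄₂) = √(0.7685² + 0.5715²) = 0.9577 for independent samples with unequal variances.
With z* = 1.960, the margin is 1.960 × 0.9577 = 1.8771.

1.877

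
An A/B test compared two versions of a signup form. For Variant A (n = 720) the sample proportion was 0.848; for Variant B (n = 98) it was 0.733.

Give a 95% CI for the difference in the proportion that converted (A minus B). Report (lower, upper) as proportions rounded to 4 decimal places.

(0.0236, 0.2064)

The two standard errors are √(0.8480×0.1520/720) = 0.01338 and √(0.7330×0.2670/98) = 0.04469.
Because the samples are independent, SE_diff = √(0.01338² + 0.04469²) = 0.04665.
Using z* = 1.960 for 95%, ME = 1.960 × 0.04665 = 0.09143.
p̂₁ − p̂₂ = 0.1150; interval 0.1150 ± 0.09143 gives (0.0236, 0.2064).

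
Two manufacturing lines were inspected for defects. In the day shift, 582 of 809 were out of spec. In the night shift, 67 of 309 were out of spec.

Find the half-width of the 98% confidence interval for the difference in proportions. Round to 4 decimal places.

0.0658

Sample proportions: 582/809 = 0.7194, 67/309 = 0.2168.
Each SE is √(p̂(1−p̂)/n): √(0.7194·0.2806/809) = 0.01580 and √(0.2168·0.7832/309) = 0.02344.
SE(p̂₁ − p̂₂) = √(SE₁² + SE₂²) = √(0.00024964 + 0.0005494336) = 0.02827, since the two samples are independent.
At 98% confidence z* = 2.326; margin = 2.326 × 0.02827 = 0.06576.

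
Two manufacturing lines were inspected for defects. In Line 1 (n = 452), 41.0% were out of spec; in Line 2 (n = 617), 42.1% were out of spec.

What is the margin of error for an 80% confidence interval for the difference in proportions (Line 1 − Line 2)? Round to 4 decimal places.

0.0391

SE₁ = √(p̂₁(1−p̂₁)/n₁) = √(0.4100·0.5900/452) = 0.02313; SE₂ = √(0.4210·0.5790/617) = 0.01988.
Independent samples: SE of the difference = √(SE₁² + SE₂²) = √(0.0005349969 + 0.0003952144) = 0.03050.
z* for 80% confidence is 1.282, so the margin of error is 1.282 × 0.03050 = 0.03910.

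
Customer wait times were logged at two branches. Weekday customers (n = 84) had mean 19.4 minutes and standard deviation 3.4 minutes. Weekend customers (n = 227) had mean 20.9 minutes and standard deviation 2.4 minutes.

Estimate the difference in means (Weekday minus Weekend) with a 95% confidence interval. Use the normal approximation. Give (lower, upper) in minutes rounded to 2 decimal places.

Standard errors of each mean: 3.4/√84 = 0.3710 and 2.4/√227 = 0.1593.
SE(x̄₁ − x̄₂) = √(0.3710² + 0.1593²) = 0.4038 for independent samples with unequal variances.
With z* = 1.960, the margin is 1.960 × 0.4038 = 0.7914.
x̄₁ − x̄₂ = 19.4 − 20.9 = -1.5000; the interval is -1.5000 ± 0.7914 = (-2.29, -0.71).

(-2.29, -0.71)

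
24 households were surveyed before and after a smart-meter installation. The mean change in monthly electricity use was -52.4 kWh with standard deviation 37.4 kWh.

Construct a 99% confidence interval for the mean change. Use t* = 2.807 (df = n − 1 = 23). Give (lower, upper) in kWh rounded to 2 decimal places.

(-73.83, -30.97)

This is a matched-pairs design, so SE = s_d/√n = 37.4/√24 = 7.6342.
Margin = 2.807 × 7.6342 = 21.4292; the interval is -52.4 ± 21.4292 = (-73.83, -30.97).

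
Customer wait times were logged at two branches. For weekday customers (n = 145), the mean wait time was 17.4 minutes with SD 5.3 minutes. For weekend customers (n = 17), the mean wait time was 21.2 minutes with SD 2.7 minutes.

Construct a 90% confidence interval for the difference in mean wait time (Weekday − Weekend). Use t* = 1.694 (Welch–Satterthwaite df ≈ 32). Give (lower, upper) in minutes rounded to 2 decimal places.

(-5.14, -2.46)

Standard errors of each mean: 5.3/√145 = 0.4401 and 2.7/√17 = 0.6548.
SE(x̄₁ − x̄₂) = √(0.4401² + 0.6548²) = 0.7890 for independent samples with unequal variances.
With t* = 1.694, the margin is 1.694 × 0.7890 = 1.3366.
x̄₁ − x̄₂ = 17.4 − 21.2 = -3.8000; the interval is -3.8000 ± 1.3366 = (-5.14, -2.46).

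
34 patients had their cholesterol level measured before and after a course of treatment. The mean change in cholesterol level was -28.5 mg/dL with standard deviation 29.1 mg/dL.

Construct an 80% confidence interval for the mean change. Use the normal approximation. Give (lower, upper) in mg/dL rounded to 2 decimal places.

Paired design: SE = s_d/√n = 29.1/√34 = 4.9906.
z* = 1.282; margin of error = 1.282 × 4.9906 = 6.3979.
-28.5 ± 6.3979 → (-34.90, -22.10).

(-34.90, -22.10)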